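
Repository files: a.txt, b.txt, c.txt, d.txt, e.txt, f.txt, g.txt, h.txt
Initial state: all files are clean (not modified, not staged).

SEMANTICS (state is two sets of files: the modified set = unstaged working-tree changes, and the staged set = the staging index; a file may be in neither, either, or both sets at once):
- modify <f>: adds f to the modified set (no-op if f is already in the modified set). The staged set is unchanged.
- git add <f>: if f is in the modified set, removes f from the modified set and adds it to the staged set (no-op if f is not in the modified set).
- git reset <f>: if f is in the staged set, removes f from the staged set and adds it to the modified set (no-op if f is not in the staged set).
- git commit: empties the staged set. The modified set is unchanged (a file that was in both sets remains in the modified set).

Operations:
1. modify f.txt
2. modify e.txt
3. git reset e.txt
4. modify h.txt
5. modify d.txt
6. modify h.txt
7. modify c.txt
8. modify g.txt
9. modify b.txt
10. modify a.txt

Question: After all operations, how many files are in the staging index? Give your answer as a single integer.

Answer: 0

Derivation:
After op 1 (modify f.txt): modified={f.txt} staged={none}
After op 2 (modify e.txt): modified={e.txt, f.txt} staged={none}
After op 3 (git reset e.txt): modified={e.txt, f.txt} staged={none}
After op 4 (modify h.txt): modified={e.txt, f.txt, h.txt} staged={none}
After op 5 (modify d.txt): modified={d.txt, e.txt, f.txt, h.txt} staged={none}
After op 6 (modify h.txt): modified={d.txt, e.txt, f.txt, h.txt} staged={none}
After op 7 (modify c.txt): modified={c.txt, d.txt, e.txt, f.txt, h.txt} staged={none}
After op 8 (modify g.txt): modified={c.txt, d.txt, e.txt, f.txt, g.txt, h.txt} staged={none}
After op 9 (modify b.txt): modified={b.txt, c.txt, d.txt, e.txt, f.txt, g.txt, h.txt} staged={none}
After op 10 (modify a.txt): modified={a.txt, b.txt, c.txt, d.txt, e.txt, f.txt, g.txt, h.txt} staged={none}
Final staged set: {none} -> count=0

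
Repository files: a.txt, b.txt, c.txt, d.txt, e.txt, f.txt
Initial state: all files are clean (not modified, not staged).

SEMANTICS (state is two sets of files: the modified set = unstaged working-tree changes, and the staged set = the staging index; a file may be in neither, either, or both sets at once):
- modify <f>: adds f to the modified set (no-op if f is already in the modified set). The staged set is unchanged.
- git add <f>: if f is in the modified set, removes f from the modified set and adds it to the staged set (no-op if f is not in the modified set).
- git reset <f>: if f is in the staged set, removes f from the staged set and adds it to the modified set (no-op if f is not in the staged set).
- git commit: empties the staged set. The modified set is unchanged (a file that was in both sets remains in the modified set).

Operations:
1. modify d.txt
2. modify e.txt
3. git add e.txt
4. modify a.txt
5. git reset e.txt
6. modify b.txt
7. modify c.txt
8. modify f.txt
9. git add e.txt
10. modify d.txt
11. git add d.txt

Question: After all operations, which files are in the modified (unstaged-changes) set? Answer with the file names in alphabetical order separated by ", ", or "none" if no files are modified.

Answer: a.txt, b.txt, c.txt, f.txt

Derivation:
After op 1 (modify d.txt): modified={d.txt} staged={none}
After op 2 (modify e.txt): modified={d.txt, e.txt} staged={none}
After op 3 (git add e.txt): modified={d.txt} staged={e.txt}
After op 4 (modify a.txt): modified={a.txt, d.txt} staged={e.txt}
After op 5 (git reset e.txt): modified={a.txt, d.txt, e.txt} staged={none}
After op 6 (modify b.txt): modified={a.txt, b.txt, d.txt, e.txt} staged={none}
After op 7 (modify c.txt): modified={a.txt, b.txt, c.txt, d.txt, e.txt} staged={none}
After op 8 (modify f.txt): modified={a.txt, b.txt, c.txt, d.txt, e.txt, f.txt} staged={none}
After op 9 (git add e.txt): modified={a.txt, b.txt, c.txt, d.txt, f.txt} staged={e.txt}
After op 10 (modify d.txt): modified={a.txt, b.txt, c.txt, d.txt, f.txt} staged={e.txt}
After op 11 (git add d.txt): modified={a.txt, b.txt, c.txt, f.txt} staged={d.txt, e.txt}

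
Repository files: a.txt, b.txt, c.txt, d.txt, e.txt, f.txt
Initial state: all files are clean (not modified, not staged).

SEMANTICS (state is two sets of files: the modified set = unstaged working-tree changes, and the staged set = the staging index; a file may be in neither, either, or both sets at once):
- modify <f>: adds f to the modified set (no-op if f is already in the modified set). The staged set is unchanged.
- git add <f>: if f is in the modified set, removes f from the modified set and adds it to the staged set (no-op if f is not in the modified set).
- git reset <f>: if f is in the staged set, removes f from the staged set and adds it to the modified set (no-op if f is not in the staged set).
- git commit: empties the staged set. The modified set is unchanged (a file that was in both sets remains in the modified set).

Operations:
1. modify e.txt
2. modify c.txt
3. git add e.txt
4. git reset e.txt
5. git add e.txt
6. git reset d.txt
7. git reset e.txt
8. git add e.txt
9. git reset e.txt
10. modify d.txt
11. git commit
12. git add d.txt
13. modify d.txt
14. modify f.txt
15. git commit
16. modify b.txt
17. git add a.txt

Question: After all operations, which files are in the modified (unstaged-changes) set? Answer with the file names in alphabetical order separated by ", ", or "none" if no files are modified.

Answer: b.txt, c.txt, d.txt, e.txt, f.txt

Derivation:
After op 1 (modify e.txt): modified={e.txt} staged={none}
After op 2 (modify c.txt): modified={c.txt, e.txt} staged={none}
After op 3 (git add e.txt): modified={c.txt} staged={e.txt}
After op 4 (git reset e.txt): modified={c.txt, e.txt} staged={none}
After op 5 (git add e.txt): modified={c.txt} staged={e.txt}
After op 6 (git reset d.txt): modified={c.txt} staged={e.txt}
After op 7 (git reset e.txt): modified={c.txt, e.txt} staged={none}
After op 8 (git add e.txt): modified={c.txt} staged={e.txt}
After op 9 (git reset e.txt): modified={c.txt, e.txt} staged={none}
After op 10 (modify d.txt): modified={c.txt, d.txt, e.txt} staged={none}
After op 11 (git commit): modified={c.txt, d.txt, e.txt} staged={none}
After op 12 (git add d.txt): modified={c.txt, e.txt} staged={d.txt}
After op 13 (modify d.txt): modified={c.txt, d.txt, e.txt} staged={d.txt}
After op 14 (modify f.txt): modified={c.txt, d.txt, e.txt, f.txt} staged={d.txt}
After op 15 (git commit): modified={c.txt, d.txt, e.txt, f.txt} staged={none}
After op 16 (modify b.txt): modified={b.txt, c.txt, d.txt, e.txt, f.txt} staged={none}
After op 17 (git add a.txt): modified={b.txt, c.txt, d.txt, e.txt, f.txt} staged={none}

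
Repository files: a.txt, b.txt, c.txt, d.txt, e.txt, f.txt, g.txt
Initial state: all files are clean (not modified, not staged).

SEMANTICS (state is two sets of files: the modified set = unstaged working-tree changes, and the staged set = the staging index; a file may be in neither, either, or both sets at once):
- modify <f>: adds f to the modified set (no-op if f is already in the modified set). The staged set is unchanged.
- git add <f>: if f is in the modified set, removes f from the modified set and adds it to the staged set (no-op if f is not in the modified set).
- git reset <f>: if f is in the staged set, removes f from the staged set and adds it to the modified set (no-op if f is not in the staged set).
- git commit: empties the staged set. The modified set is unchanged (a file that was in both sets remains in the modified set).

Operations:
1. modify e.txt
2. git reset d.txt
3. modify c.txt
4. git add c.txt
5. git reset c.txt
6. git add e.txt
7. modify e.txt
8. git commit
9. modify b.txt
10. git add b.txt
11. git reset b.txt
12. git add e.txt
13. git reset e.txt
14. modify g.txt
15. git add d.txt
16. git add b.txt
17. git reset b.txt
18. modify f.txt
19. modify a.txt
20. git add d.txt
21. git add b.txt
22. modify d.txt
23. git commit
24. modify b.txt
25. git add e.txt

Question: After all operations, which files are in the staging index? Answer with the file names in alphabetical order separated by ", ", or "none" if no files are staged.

Answer: e.txt

Derivation:
After op 1 (modify e.txt): modified={e.txt} staged={none}
After op 2 (git reset d.txt): modified={e.txt} staged={none}
After op 3 (modify c.txt): modified={c.txt, e.txt} staged={none}
After op 4 (git add c.txt): modified={e.txt} staged={c.txt}
After op 5 (git reset c.txt): modified={c.txt, e.txt} staged={none}
After op 6 (git add e.txt): modified={c.txt} staged={e.txt}
After op 7 (modify e.txt): modified={c.txt, e.txt} staged={e.txt}
After op 8 (git commit): modified={c.txt, e.txt} staged={none}
After op 9 (modify b.txt): modified={b.txt, c.txt, e.txt} staged={none}
After op 10 (git add b.txt): modified={c.txt, e.txt} staged={b.txt}
After op 11 (git reset b.txt): modified={b.txt, c.txt, e.txt} staged={none}
After op 12 (git add e.txt): modified={b.txt, c.txt} staged={e.txt}
After op 13 (git reset e.txt): modified={b.txt, c.txt, e.txt} staged={none}
After op 14 (modify g.txt): modified={b.txt, c.txt, e.txt, g.txt} staged={none}
After op 15 (git add d.txt): modified={b.txt, c.txt, e.txt, g.txt} staged={none}
After op 16 (git add b.txt): modified={c.txt, e.txt, g.txt} staged={b.txt}
After op 17 (git reset b.txt): modified={b.txt, c.txt, e.txt, g.txt} staged={none}
After op 18 (modify f.txt): modified={b.txt, c.txt, e.txt, f.txt, g.txt} staged={none}
After op 19 (modify a.txt): modified={a.txt, b.txt, c.txt, e.txt, f.txt, g.txt} staged={none}
After op 20 (git add d.txt): modified={a.txt, b.txt, c.txt, e.txt, f.txt, g.txt} staged={none}
After op 21 (git add b.txt): modified={a.txt, c.txt, e.txt, f.txt, g.txt} staged={b.txt}
After op 22 (modify d.txt): modified={a.txt, c.txt, d.txt, e.txt, f.txt, g.txt} staged={b.txt}
After op 23 (git commit): modified={a.txt, c.txt, d.txt, e.txt, f.txt, g.txt} staged={none}
After op 24 (modify b.txt): modified={a.txt, b.txt, c.txt, d.txt, e.txt, f.txt, g.txt} staged={none}
After op 25 (git add e.txt): modified={a.txt, b.txt, c.txt, d.txt, f.txt, g.txt} staged={e.txt}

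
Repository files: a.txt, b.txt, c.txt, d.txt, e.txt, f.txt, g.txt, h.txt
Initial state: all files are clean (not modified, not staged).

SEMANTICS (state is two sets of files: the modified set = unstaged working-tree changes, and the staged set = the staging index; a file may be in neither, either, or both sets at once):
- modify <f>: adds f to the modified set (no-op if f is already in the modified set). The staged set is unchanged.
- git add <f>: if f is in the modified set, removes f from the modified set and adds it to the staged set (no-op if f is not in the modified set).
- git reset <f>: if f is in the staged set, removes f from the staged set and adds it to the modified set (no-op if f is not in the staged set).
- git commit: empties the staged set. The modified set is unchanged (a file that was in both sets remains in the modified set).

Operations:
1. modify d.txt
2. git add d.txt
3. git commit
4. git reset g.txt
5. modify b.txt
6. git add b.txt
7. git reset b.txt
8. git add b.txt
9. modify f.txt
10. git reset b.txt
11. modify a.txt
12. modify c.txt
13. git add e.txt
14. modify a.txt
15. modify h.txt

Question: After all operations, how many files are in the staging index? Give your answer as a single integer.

Answer: 0

Derivation:
After op 1 (modify d.txt): modified={d.txt} staged={none}
After op 2 (git add d.txt): modified={none} staged={d.txt}
After op 3 (git commit): modified={none} staged={none}
After op 4 (git reset g.txt): modified={none} staged={none}
After op 5 (modify b.txt): modified={b.txt} staged={none}
After op 6 (git add b.txt): modified={none} staged={b.txt}
After op 7 (git reset b.txt): modified={b.txt} staged={none}
After op 8 (git add b.txt): modified={none} staged={b.txt}
After op 9 (modify f.txt): modified={f.txt} staged={b.txt}
After op 10 (git reset b.txt): modified={b.txt, f.txt} staged={none}
After op 11 (modify a.txt): modified={a.txt, b.txt, f.txt} staged={none}
After op 12 (modify c.txt): modified={a.txt, b.txt, c.txt, f.txt} staged={none}
After op 13 (git add e.txt): modified={a.txt, b.txt, c.txt, f.txt} staged={none}
After op 14 (modify a.txt): modified={a.txt, b.txt, c.txt, f.txt} staged={none}
After op 15 (modify h.txt): modified={a.txt, b.txt, c.txt, f.txt, h.txt} staged={none}
Final staged set: {none} -> count=0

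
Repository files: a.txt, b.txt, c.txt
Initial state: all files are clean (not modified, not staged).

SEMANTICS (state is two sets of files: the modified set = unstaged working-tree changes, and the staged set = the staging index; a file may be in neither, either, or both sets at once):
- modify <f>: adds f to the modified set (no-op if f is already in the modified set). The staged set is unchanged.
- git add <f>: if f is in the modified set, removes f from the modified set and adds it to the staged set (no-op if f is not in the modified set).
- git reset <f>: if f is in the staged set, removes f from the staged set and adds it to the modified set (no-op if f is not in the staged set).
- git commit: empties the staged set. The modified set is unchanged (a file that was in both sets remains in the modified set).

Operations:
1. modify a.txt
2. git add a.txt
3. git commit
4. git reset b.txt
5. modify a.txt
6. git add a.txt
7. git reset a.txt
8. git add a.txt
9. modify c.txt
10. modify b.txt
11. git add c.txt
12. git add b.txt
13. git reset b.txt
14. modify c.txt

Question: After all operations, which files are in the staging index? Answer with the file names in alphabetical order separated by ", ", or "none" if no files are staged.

After op 1 (modify a.txt): modified={a.txt} staged={none}
After op 2 (git add a.txt): modified={none} staged={a.txt}
After op 3 (git commit): modified={none} staged={none}
After op 4 (git reset b.txt): modified={none} staged={none}
After op 5 (modify a.txt): modified={a.txt} staged={none}
After op 6 (git add a.txt): modified={none} staged={a.txt}
After op 7 (git reset a.txt): modified={a.txt} staged={none}
After op 8 (git add a.txt): modified={none} staged={a.txt}
After op 9 (modify c.txt): modified={c.txt} staged={a.txt}
After op 10 (modify b.txt): modified={b.txt, c.txt} staged={a.txt}
After op 11 (git add c.txt): modified={b.txt} staged={a.txt, c.txt}
After op 12 (git add b.txt): modified={none} staged={a.txt, b.txt, c.txt}
After op 13 (git reset b.txt): modified={b.txt} staged={a.txt, c.txt}
After op 14 (modify c.txt): modified={b.txt, c.txt} staged={a.txt, c.txt}

Answer: a.txt, c.txt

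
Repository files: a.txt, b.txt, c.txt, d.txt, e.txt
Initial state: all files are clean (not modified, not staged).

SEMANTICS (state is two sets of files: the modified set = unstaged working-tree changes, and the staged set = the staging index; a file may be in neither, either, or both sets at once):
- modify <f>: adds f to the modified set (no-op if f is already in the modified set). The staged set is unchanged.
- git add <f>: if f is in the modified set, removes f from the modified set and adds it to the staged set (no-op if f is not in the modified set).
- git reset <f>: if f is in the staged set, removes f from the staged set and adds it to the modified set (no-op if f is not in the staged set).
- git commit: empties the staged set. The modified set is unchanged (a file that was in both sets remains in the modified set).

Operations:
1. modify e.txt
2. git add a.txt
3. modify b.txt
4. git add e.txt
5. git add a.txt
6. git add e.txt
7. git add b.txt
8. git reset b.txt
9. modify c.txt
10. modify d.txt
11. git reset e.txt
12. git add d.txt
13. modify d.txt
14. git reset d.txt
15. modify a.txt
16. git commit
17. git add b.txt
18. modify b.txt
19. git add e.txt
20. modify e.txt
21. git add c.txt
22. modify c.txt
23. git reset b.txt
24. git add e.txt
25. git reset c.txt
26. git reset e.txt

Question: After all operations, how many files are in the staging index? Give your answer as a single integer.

Answer: 0

Derivation:
After op 1 (modify e.txt): modified={e.txt} staged={none}
After op 2 (git add a.txt): modified={e.txt} staged={none}
After op 3 (modify b.txt): modified={b.txt, e.txt} staged={none}
After op 4 (git add e.txt): modified={b.txt} staged={e.txt}
After op 5 (git add a.txt): modified={b.txt} staged={e.txt}
After op 6 (git add e.txt): modified={b.txt} staged={e.txt}
After op 7 (git add b.txt): modified={none} staged={b.txt, e.txt}
After op 8 (git reset b.txt): modified={b.txt} staged={e.txt}
After op 9 (modify c.txt): modified={b.txt, c.txt} staged={e.txt}
After op 10 (modify d.txt): modified={b.txt, c.txt, d.txt} staged={e.txt}
After op 11 (git reset e.txt): modified={b.txt, c.txt, d.txt, e.txt} staged={none}
After op 12 (git add d.txt): modified={b.txt, c.txt, e.txt} staged={d.txt}
After op 13 (modify d.txt): modified={b.txt, c.txt, d.txt, e.txt} staged={d.txt}
After op 14 (git reset d.txt): modified={b.txt, c.txt, d.txt, e.txt} staged={none}
After op 15 (modify a.txt): modified={a.txt, b.txt, c.txt, d.txt, e.txt} staged={none}
After op 16 (git commit): modified={a.txt, b.txt, c.txt, d.txt, e.txt} staged={none}
After op 17 (git add b.txt): modified={a.txt, c.txt, d.txt, e.txt} staged={b.txt}
After op 18 (modify b.txt): modified={a.txt, b.txt, c.txt, d.txt, e.txt} staged={b.txt}
After op 19 (git add e.txt): modified={a.txt, b.txt, c.txt, d.txt} staged={b.txt, e.txt}
After op 20 (modify e.txt): modified={a.txt, b.txt, c.txt, d.txt, e.txt} staged={b.txt, e.txt}
After op 21 (git add c.txt): modified={a.txt, b.txt, d.txt, e.txt} staged={b.txt, c.txt, e.txt}
After op 22 (modify c.txt): modified={a.txt, b.txt, c.txt, d.txt, e.txt} staged={b.txt, c.txt, e.txt}
After op 23 (git reset b.txt): modified={a.txt, b.txt, c.txt, d.txt, e.txt} staged={c.txt, e.txt}
After op 24 (git add e.txt): modified={a.txt, b.txt, c.txt, d.txt} staged={c.txt, e.txt}
After op 25 (git reset c.txt): modified={a.txt, b.txt, c.txt, d.txt} staged={e.txt}
After op 26 (git reset e.txt): modified={a.txt, b.txt, c.txt, d.txt, e.txt} staged={none}
Final staged set: {none} -> count=0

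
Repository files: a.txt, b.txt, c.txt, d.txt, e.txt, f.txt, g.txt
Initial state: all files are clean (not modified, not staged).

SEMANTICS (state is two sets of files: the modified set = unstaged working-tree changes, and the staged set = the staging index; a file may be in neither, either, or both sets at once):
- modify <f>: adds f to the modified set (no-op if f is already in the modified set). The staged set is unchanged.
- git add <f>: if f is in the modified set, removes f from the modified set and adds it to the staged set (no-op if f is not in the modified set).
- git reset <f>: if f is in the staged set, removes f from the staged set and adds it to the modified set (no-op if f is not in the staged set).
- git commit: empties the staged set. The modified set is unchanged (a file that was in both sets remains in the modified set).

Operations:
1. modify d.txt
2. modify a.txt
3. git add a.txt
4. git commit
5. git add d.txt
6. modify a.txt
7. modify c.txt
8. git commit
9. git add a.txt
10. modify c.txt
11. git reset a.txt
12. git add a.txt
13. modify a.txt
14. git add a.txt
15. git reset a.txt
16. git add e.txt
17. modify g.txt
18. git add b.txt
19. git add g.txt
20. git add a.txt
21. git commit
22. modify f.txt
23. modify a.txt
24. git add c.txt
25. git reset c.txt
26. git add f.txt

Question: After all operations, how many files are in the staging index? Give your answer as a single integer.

Answer: 1

Derivation:
After op 1 (modify d.txt): modified={d.txt} staged={none}
After op 2 (modify a.txt): modified={a.txt, d.txt} staged={none}
After op 3 (git add a.txt): modified={d.txt} staged={a.txt}
After op 4 (git commit): modified={d.txt} staged={none}
After op 5 (git add d.txt): modified={none} staged={d.txt}
After op 6 (modify a.txt): modified={a.txt} staged={d.txt}
After op 7 (modify c.txt): modified={a.txt, c.txt} staged={d.txt}
After op 8 (git commit): modified={a.txt, c.txt} staged={none}
After op 9 (git add a.txt): modified={c.txt} staged={a.txt}
After op 10 (modify c.txt): modified={c.txt} staged={a.txt}
After op 11 (git reset a.txt): modified={a.txt, c.txt} staged={none}
After op 12 (git add a.txt): modified={c.txt} staged={a.txt}
After op 13 (modify a.txt): modified={a.txt, c.txt} staged={a.txt}
After op 14 (git add a.txt): modified={c.txt} staged={a.txt}
After op 15 (git reset a.txt): modified={a.txt, c.txt} staged={none}
After op 16 (git add e.txt): modified={a.txt, c.txt} staged={none}
After op 17 (modify g.txt): modified={a.txt, c.txt, g.txt} staged={none}
After op 18 (git add b.txt): modified={a.txt, c.txt, g.txt} staged={none}
After op 19 (git add g.txt): modified={a.txt, c.txt} staged={g.txt}
After op 20 (git add a.txt): modified={c.txt} staged={a.txt, g.txt}
After op 21 (git commit): modified={c.txt} staged={none}
After op 22 (modify f.txt): modified={c.txt, f.txt} staged={none}
After op 23 (modify a.txt): modified={a.txt, c.txt, f.txt} staged={none}
After op 24 (git add c.txt): modified={a.txt, f.txt} staged={c.txt}
After op 25 (git reset c.txt): modified={a.txt, c.txt, f.txt} staged={none}
After op 26 (git add f.txt): modified={a.txt, c.txt} staged={f.txt}
Final staged set: {f.txt} -> count=1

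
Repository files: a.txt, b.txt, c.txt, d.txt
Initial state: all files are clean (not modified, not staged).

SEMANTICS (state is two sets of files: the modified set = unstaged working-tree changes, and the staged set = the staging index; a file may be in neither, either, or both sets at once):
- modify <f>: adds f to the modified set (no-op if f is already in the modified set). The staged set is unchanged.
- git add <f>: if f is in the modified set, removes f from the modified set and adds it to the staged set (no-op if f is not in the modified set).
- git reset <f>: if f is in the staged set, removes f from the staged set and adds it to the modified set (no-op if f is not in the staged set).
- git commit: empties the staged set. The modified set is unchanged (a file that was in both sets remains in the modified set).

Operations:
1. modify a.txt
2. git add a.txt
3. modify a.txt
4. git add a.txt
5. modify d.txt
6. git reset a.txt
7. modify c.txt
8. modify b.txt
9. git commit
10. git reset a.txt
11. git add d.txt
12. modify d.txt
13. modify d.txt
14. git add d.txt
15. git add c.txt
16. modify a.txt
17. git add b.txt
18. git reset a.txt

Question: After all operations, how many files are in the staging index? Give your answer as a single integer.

Answer: 3

Derivation:
After op 1 (modify a.txt): modified={a.txt} staged={none}
After op 2 (git add a.txt): modified={none} staged={a.txt}
After op 3 (modify a.txt): modified={a.txt} staged={a.txt}
After op 4 (git add a.txt): modified={none} staged={a.txt}
After op 5 (modify d.txt): modified={d.txt} staged={a.txt}
After op 6 (git reset a.txt): modified={a.txt, d.txt} staged={none}
After op 7 (modify c.txt): modified={a.txt, c.txt, d.txt} staged={none}
After op 8 (modify b.txt): modified={a.txt, b.txt, c.txt, d.txt} staged={none}
After op 9 (git commit): modified={a.txt, b.txt, c.txt, d.txt} staged={none}
After op 10 (git reset a.txt): modified={a.txt, b.txt, c.txt, d.txt} staged={none}
After op 11 (git add d.txt): modified={a.txt, b.txt, c.txt} staged={d.txt}
After op 12 (modify d.txt): modified={a.txt, b.txt, c.txt, d.txt} staged={d.txt}
After op 13 (modify d.txt): modified={a.txt, b.txt, c.txt, d.txt} staged={d.txt}
After op 14 (git add d.txt): modified={a.txt, b.txt, c.txt} staged={d.txt}
After op 15 (git add c.txt): modified={a.txt, b.txt} staged={c.txt, d.txt}
After op 16 (modify a.txt): modified={a.txt, b.txt} staged={c.txt, d.txt}
After op 17 (git add b.txt): modified={a.txt} staged={b.txt, c.txt, d.txt}
After op 18 (git reset a.txt): modified={a.txt} staged={b.txt, c.txt, d.txt}
Final staged set: {b.txt, c.txt, d.txt} -> count=3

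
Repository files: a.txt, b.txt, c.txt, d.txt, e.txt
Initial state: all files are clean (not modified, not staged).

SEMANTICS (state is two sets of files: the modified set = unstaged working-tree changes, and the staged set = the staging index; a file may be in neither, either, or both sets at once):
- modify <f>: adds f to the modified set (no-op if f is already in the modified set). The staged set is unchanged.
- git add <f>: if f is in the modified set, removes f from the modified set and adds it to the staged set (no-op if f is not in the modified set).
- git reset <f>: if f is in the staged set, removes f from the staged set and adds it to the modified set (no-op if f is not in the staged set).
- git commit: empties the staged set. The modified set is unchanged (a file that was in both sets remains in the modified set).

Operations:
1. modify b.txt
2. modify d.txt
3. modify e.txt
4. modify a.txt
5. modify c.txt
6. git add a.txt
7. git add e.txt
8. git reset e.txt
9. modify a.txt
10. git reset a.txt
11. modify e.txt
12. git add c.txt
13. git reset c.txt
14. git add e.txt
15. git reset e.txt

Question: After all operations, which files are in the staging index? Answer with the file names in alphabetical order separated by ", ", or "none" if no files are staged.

Answer: none

Derivation:
After op 1 (modify b.txt): modified={b.txt} staged={none}
After op 2 (modify d.txt): modified={b.txt, d.txt} staged={none}
After op 3 (modify e.txt): modified={b.txt, d.txt, e.txt} staged={none}
After op 4 (modify a.txt): modified={a.txt, b.txt, d.txt, e.txt} staged={none}
After op 5 (modify c.txt): modified={a.txt, b.txt, c.txt, d.txt, e.txt} staged={none}
After op 6 (git add a.txt): modified={b.txt, c.txt, d.txt, e.txt} staged={a.txt}
After op 7 (git add e.txt): modified={b.txt, c.txt, d.txt} staged={a.txt, e.txt}
After op 8 (git reset e.txt): modified={b.txt, c.txt, d.txt, e.txt} staged={a.txt}
After op 9 (modify a.txt): modified={a.txt, b.txt, c.txt, d.txt, e.txt} staged={a.txt}
After op 10 (git reset a.txt): modified={a.txt, b.txt, c.txt, d.txt, e.txt} staged={none}
After op 11 (modify e.txt): modified={a.txt, b.txt, c.txt, d.txt, e.txt} staged={none}
After op 12 (git add c.txt): modified={a.txt, b.txt, d.txt, e.txt} staged={c.txt}
After op 13 (git reset c.txt): modified={a.txt, b.txt, c.txt, d.txt, e.txt} staged={none}
After op 14 (git add e.txt): modified={a.txt, b.txt, c.txt, d.txt} staged={e.txt}
After op 15 (git reset e.txt): modified={a.txt, b.txt, c.txt, d.txt, e.txt} staged={none}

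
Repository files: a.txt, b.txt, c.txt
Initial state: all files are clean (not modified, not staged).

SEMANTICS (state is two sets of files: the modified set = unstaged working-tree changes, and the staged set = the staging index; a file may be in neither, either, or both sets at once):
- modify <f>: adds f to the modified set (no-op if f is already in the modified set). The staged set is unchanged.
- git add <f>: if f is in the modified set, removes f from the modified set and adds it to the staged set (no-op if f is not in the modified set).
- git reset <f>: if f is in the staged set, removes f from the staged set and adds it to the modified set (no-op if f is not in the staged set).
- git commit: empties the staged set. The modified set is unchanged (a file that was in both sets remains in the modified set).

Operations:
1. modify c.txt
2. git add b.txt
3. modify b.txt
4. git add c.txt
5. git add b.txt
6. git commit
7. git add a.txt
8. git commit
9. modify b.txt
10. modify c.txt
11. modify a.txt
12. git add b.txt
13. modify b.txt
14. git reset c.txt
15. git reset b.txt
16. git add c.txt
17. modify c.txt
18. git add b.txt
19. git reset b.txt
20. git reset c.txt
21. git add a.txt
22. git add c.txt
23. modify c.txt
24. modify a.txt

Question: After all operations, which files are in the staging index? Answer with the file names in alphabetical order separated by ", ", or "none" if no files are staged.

After op 1 (modify c.txt): modified={c.txt} staged={none}
After op 2 (git add b.txt): modified={c.txt} staged={none}
After op 3 (modify b.txt): modified={b.txt, c.txt} staged={none}
After op 4 (git add c.txt): modified={b.txt} staged={c.txt}
After op 5 (git add b.txt): modified={none} staged={b.txt, c.txt}
After op 6 (git commit): modified={none} staged={none}
After op 7 (git add a.txt): modified={none} staged={none}
After op 8 (git commit): modified={none} staged={none}
After op 9 (modify b.txt): modified={b.txt} staged={none}
After op 10 (modify c.txt): modified={b.txt, c.txt} staged={none}
After op 11 (modify a.txt): modified={a.txt, b.txt, c.txt} staged={none}
After op 12 (git add b.txt): modified={a.txt, c.txt} staged={b.txt}
After op 13 (modify b.txt): modified={a.txt, b.txt, c.txt} staged={b.txt}
After op 14 (git reset c.txt): modified={a.txt, b.txt, c.txt} staged={b.txt}
After op 15 (git reset b.txt): modified={a.txt, b.txt, c.txt} staged={none}
After op 16 (git add c.txt): modified={a.txt, b.txt} staged={c.txt}
After op 17 (modify c.txt): modified={a.txt, b.txt, c.txt} staged={c.txt}
After op 18 (git add b.txt): modified={a.txt, c.txt} staged={b.txt, c.txt}
After op 19 (git reset b.txt): modified={a.txt, b.txt, c.txt} staged={c.txt}
After op 20 (git reset c.txt): modified={a.txt, b.txt, c.txt} staged={none}
After op 21 (git add a.txt): modified={b.txt, c.txt} staged={a.txt}
After op 22 (git add c.txt): modified={b.txt} staged={a.txt, c.txt}
After op 23 (modify c.txt): modified={b.txt, c.txt} staged={a.txt, c.txt}
After op 24 (modify a.txt): modified={a.txt, b.txt, c.txt} staged={a.txt, c.txt}

Answer: a.txt, c.txt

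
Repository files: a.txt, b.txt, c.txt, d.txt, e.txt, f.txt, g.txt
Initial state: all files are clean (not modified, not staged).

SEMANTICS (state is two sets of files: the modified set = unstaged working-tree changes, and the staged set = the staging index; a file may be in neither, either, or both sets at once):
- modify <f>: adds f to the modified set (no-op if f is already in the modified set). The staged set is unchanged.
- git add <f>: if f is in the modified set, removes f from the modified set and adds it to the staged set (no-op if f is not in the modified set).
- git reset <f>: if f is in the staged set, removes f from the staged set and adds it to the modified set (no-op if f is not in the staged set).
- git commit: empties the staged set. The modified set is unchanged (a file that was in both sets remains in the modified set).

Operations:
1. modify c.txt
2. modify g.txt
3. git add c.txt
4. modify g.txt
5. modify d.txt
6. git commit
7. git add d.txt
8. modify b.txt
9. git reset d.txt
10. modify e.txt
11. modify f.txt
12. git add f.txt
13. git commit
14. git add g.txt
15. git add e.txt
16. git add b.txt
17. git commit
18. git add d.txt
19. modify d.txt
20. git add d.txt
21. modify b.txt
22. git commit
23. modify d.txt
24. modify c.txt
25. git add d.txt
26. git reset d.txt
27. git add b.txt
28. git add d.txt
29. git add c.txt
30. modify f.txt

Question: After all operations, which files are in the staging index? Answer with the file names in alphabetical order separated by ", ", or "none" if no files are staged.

After op 1 (modify c.txt): modified={c.txt} staged={none}
After op 2 (modify g.txt): modified={c.txt, g.txt} staged={none}
After op 3 (git add c.txt): modified={g.txt} staged={c.txt}
After op 4 (modify g.txt): modified={g.txt} staged={c.txt}
After op 5 (modify d.txt): modified={d.txt, g.txt} staged={c.txt}
After op 6 (git commit): modified={d.txt, g.txt} staged={none}
After op 7 (git add d.txt): modified={g.txt} staged={d.txt}
After op 8 (modify b.txt): modified={b.txt, g.txt} staged={d.txt}
After op 9 (git reset d.txt): modified={b.txt, d.txt, g.txt} staged={none}
After op 10 (modify e.txt): modified={b.txt, d.txt, e.txt, g.txt} staged={none}
After op 11 (modify f.txt): modified={b.txt, d.txt, e.txt, f.txt, g.txt} staged={none}
After op 12 (git add f.txt): modified={b.txt, d.txt, e.txt, g.txt} staged={f.txt}
After op 13 (git commit): modified={b.txt, d.txt, e.txt, g.txt} staged={none}
After op 14 (git add g.txt): modified={b.txt, d.txt, e.txt} staged={g.txt}
After op 15 (git add e.txt): modified={b.txt, d.txt} staged={e.txt, g.txt}
After op 16 (git add b.txt): modified={d.txt} staged={b.txt, e.txt, g.txt}
After op 17 (git commit): modified={d.txt} staged={none}
After op 18 (git add d.txt): modified={none} staged={d.txt}
After op 19 (modify d.txt): modified={d.txt} staged={d.txt}
After op 20 (git add d.txt): modified={none} staged={d.txt}
After op 21 (modify b.txt): modified={b.txt} staged={d.txt}
After op 22 (git commit): modified={b.txt} staged={none}
After op 23 (modify d.txt): modified={b.txt, d.txt} staged={none}
After op 24 (modify c.txt): modified={b.txt, c.txt, d.txt} staged={none}
After op 25 (git add d.txt): modified={b.txt, c.txt} staged={d.txt}
After op 26 (git reset d.txt): modified={b.txt, c.txt, d.txt} staged={none}
After op 27 (git add b.txt): modified={c.txt, d.txt} staged={b.txt}
After op 28 (git add d.txt): modified={c.txt} staged={b.txt, d.txt}
After op 29 (git add c.txt): modified={none} staged={b.txt, c.txt, d.txt}
After op 30 (modify f.txt): modified={f.txt} staged={b.txt, c.txt, d.txt}

Answer: b.txt, c.txt, d.txt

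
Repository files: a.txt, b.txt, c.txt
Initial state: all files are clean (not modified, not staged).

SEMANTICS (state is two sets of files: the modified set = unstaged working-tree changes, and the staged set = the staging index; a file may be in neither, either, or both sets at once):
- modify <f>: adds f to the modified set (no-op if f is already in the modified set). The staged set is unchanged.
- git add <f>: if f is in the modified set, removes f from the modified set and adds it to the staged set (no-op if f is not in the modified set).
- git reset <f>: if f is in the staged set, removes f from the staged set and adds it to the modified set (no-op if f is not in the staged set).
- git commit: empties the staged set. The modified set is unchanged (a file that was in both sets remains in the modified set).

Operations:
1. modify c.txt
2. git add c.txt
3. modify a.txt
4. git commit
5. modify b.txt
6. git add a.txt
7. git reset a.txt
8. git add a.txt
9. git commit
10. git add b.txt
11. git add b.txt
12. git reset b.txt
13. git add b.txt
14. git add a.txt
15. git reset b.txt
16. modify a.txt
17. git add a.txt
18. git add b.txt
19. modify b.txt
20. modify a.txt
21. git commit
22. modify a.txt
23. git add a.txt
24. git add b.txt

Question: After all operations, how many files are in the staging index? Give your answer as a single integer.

Answer: 2

Derivation:
After op 1 (modify c.txt): modified={c.txt} staged={none}
After op 2 (git add c.txt): modified={none} staged={c.txt}
After op 3 (modify a.txt): modified={a.txt} staged={c.txt}
After op 4 (git commit): modified={a.txt} staged={none}
After op 5 (modify b.txt): modified={a.txt, b.txt} staged={none}
After op 6 (git add a.txt): modified={b.txt} staged={a.txt}
After op 7 (git reset a.txt): modified={a.txt, b.txt} staged={none}
After op 8 (git add a.txt): modified={b.txt} staged={a.txt}
After op 9 (git commit): modified={b.txt} staged={none}
After op 10 (git add b.txt): modified={none} staged={b.txt}
After op 11 (git add b.txt): modified={none} staged={b.txt}
After op 12 (git reset b.txt): modified={b.txt} staged={none}
After op 13 (git add b.txt): modified={none} staged={b.txt}
After op 14 (git add a.txt): modified={none} staged={b.txt}
After op 15 (git reset b.txt): modified={b.txt} staged={none}
After op 16 (modify a.txt): modified={a.txt, b.txt} staged={none}
After op 17 (git add a.txt): modified={b.txt} staged={a.txt}
After op 18 (git add b.txt): modified={none} staged={a.txt, b.txt}
After op 19 (modify b.txt): modified={b.txt} staged={a.txt, b.txt}
After op 20 (modify a.txt): modified={a.txt, b.txt} staged={a.txt, b.txt}
After op 21 (git commit): modified={a.txt, b.txt} staged={none}
After op 22 (modify a.txt): modified={a.txt, b.txt} staged={none}
After op 23 (git add a.txt): modified={b.txt} staged={a.txt}
After op 24 (git add b.txt): modified={none} staged={a.txt, b.txt}
Final staged set: {a.txt, b.txt} -> count=2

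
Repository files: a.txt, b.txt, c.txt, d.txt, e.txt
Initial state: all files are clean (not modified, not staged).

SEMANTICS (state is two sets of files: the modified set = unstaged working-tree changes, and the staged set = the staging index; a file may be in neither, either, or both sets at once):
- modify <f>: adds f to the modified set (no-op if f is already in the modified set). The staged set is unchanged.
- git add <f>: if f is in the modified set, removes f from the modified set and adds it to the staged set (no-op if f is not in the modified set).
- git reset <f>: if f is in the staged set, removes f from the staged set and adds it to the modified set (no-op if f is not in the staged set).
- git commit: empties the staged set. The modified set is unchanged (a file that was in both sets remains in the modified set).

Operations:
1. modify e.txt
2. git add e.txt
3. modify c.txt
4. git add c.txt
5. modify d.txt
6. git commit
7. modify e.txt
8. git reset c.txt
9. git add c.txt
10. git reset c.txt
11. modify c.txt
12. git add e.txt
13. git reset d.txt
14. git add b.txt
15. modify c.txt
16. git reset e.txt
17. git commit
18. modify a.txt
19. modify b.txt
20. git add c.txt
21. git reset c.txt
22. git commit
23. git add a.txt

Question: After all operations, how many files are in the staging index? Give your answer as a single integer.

Answer: 1

Derivation:
After op 1 (modify e.txt): modified={e.txt} staged={none}
After op 2 (git add e.txt): modified={none} staged={e.txt}
After op 3 (modify c.txt): modified={c.txt} staged={e.txt}
After op 4 (git add c.txt): modified={none} staged={c.txt, e.txt}
After op 5 (modify d.txt): modified={d.txt} staged={c.txt, e.txt}
After op 6 (git commit): modified={d.txt} staged={none}
After op 7 (modify e.txt): modified={d.txt, e.txt} staged={none}
After op 8 (git reset c.txt): modified={d.txt, e.txt} staged={none}
After op 9 (git add c.txt): modified={d.txt, e.txt} staged={none}
After op 10 (git reset c.txt): modified={d.txt, e.txt} staged={none}
After op 11 (modify c.txt): modified={c.txt, d.txt, e.txt} staged={none}
After op 12 (git add e.txt): modified={c.txt, d.txt} staged={e.txt}
After op 13 (git reset d.txt): modified={c.txt, d.txt} staged={e.txt}
After op 14 (git add b.txt): modified={c.txt, d.txt} staged={e.txt}
After op 15 (modify c.txt): modified={c.txt, d.txt} staged={e.txt}
After op 16 (git reset e.txt): modified={c.txt, d.txt, e.txt} staged={none}
After op 17 (git commit): modified={c.txt, d.txt, e.txt} staged={none}
After op 18 (modify a.txt): modified={a.txt, c.txt, d.txt, e.txt} staged={none}
After op 19 (modify b.txt): modified={a.txt, b.txt, c.txt, d.txt, e.txt} staged={none}
After op 20 (git add c.txt): modified={a.txt, b.txt, d.txt, e.txt} staged={c.txt}
After op 21 (git reset c.txt): modified={a.txt, b.txt, c.txt, d.txt, e.txt} staged={none}
After op 22 (git commit): modified={a.txt, b.txt, c.txt, d.txt, e.txt} staged={none}
After op 23 (git add a.txt): modified={b.txt, c.txt, d.txt, e.txt} staged={a.txt}
Final staged set: {a.txt} -> count=1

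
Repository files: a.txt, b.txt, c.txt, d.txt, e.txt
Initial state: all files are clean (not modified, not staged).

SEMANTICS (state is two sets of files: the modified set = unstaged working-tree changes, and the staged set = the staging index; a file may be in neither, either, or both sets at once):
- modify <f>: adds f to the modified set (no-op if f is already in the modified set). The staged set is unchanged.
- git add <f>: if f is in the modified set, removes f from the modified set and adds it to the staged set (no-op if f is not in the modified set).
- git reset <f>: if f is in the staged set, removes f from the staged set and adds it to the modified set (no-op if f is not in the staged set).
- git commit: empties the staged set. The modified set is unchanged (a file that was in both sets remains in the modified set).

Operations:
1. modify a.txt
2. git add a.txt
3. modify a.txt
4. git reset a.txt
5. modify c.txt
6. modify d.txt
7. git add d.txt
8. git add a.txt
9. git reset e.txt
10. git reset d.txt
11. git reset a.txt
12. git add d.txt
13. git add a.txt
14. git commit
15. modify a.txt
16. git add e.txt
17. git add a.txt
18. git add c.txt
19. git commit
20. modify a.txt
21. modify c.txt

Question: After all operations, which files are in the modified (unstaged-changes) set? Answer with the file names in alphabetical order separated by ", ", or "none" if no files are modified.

After op 1 (modify a.txt): modified={a.txt} staged={none}
After op 2 (git add a.txt): modified={none} staged={a.txt}
After op 3 (modify a.txt): modified={a.txt} staged={a.txt}
After op 4 (git reset a.txt): modified={a.txt} staged={none}
After op 5 (modify c.txt): modified={a.txt, c.txt} staged={none}
After op 6 (modify d.txt): modified={a.txt, c.txt, d.txt} staged={none}
After op 7 (git add d.txt): modified={a.txt, c.txt} staged={d.txt}
After op 8 (git add a.txt): modified={c.txt} staged={a.txt, d.txt}
After op 9 (git reset e.txt): modified={c.txt} staged={a.txt, d.txt}
After op 10 (git reset d.txt): modified={c.txt, d.txt} staged={a.txt}
After op 11 (git reset a.txt): modified={a.txt, c.txt, d.txt} staged={none}
After op 12 (git add d.txt): modified={a.txt, c.txt} staged={d.txt}
After op 13 (git add a.txt): modified={c.txt} staged={a.txt, d.txt}
After op 14 (git commit): modified={c.txt} staged={none}
After op 15 (modify a.txt): modified={a.txt, c.txt} staged={none}
After op 16 (git add e.txt): modified={a.txt, c.txt} staged={none}
After op 17 (git add a.txt): modified={c.txt} staged={a.txt}
After op 18 (git add c.txt): modified={none} staged={a.txt, c.txt}
After op 19 (git commit): modified={none} staged={none}
After op 20 (modify a.txt): modified={a.txt} staged={none}
After op 21 (modify c.txt): modified={a.txt, c.txt} staged={none}

Answer: a.txt, c.txt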